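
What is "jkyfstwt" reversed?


Input string: 'jkyfstwt'
Operation: reverse character order
Original order: 'j' -> 'k' -> 'y' -> 'f' -> 's' -> 't' -> 'w' -> 't'
Reversed order: 't' -> 'w' -> 't' -> 's' -> 'f' -> 'y' -> 'k' -> 'j'
Result: twtsfykj


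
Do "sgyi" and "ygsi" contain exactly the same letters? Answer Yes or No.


String 1: 'sgyi' -> sorted: 'gisy'
String 2: 'ygsi' -> sorted: 'gisy'
Compare sorted forms: 'gisy' == 'gisy'
Anagram: Yes


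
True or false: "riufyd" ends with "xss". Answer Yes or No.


Input string: 'riufyd'
Suffix to check: 'xss'
Last 3 characters of input: 'fyd'
Match: False
Result: No


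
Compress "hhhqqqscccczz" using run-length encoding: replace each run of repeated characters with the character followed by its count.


Input: 'hhhqqqscccczz'
Operation: identify consecutive runs
Runs: 'hhh' -> h3, 'qqq' -> q3, 's' -> s1, 'cccc' -> c4, 'zz' -> z2
Encoded: h3q3s1c4z2


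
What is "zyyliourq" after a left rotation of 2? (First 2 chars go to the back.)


Input: 'zyyliourq', shift = 2
Operation: split at index 2 and swap parts
Front part s[0:2] = 'zy'
Back part s[2:] = 'yliourq'
Rotated = back + front = 'yliourq' + 'zy'
Result: yliourqzy


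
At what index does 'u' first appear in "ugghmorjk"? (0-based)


Input string: 'ugghmorjk'
Target: 'u'
Scanning left to right: s[0]='u'
First match at index: 0


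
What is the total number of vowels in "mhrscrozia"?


Input string: 'mhrscrozia'
Operation: count vowels (a, e, i, o, u)
Scan: s[0]='m', s[1]='h', s[2]='r', s[3]='s', s[4]='c', s[5]='r', s[6]='o' (vowel), s[7]='z', s[8]='i' (vowel), s[9]='a' (vowel)
Vowels found: 3
Result: 3


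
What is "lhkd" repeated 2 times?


Input string: 'lhkd'
Operation: repeat 2 times
Concatenation: 'lhkd' + 'lhkd'
Result: lhkdlhkd


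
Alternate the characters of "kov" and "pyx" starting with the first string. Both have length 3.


String 1: 'kov'
String 2: 'pyx'
Operation: alternate characters
Pairs: 'k'+'p', 'o'+'y', 'v'+'x'
Result: kpoyvx


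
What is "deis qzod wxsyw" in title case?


Input string: 'deis qzod wxsyw'
Operation: capitalize first letter of each word
Word transformations: 'deis'->'Deis', 'qzod'->'Qzod', 'wxsyw'->'Wxsyw'
Result: Deis Qzod Wxsyw


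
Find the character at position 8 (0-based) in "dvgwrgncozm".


Input string: 'dvgwrgncozm'
Operation: get character at index 8
Index mapping: s[0]='d', s[1]='v', s[2]='g', s[3]='w', s[4]='r', s[5]='g', s[6]='n', s[7]='c', s[8]='o'
Result: 'o'


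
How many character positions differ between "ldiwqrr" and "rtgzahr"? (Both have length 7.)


String 1: 'ldiwqrr'
String 2: 'rtgzahr'
Compare each position: pos 0: 'l'!='r', pos 1: 'd'!='t', pos 2: 'i'!='g', pos 3: 'w'!='z', pos 4: 'q'!='a', pos 5: 'r'!='h', pos 6: 'r'=='r'
Differing positions: 6
Hamming distance: 6


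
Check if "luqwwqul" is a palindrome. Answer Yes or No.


Input string: 'luqwwqul'
Reversed: 'luqwwqul'
Compare pairs: s[0]='l' vs s[7]='l' (match), s[1]='u' vs s[6]='u' (match), s[2]='q' vs s[5]='q' (match), s[3]='w' vs s[4]='w' (match)
Palindrome: Yes


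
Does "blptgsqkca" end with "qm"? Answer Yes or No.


Input string: 'blptgsqkca'
Suffix to check: 'qm'
Last 2 characters of input: 'ca'
Match: False
Result: No


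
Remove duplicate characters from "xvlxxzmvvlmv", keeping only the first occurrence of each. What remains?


Input: 'xvlxxzmvvlmv'
Operation: keep first occurrence of each character
Scan: s[0]='x' new -> keep; s[1]='v' new -> keep; s[2]='l' new -> keep; s[3]='x' seen -> skip; s[4]='x' seen -> skip; s[5]='z' new -> keep; s[6]='m' new -> keep; s[7]='v' seen -> skip; s[8]='v' seen -> skip; s[9]='l' seen -> skip; s[10]='m' seen -> skip; s[11]='v' seen -> skip
Result: xvlzm


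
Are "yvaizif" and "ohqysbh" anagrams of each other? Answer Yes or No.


String 1: 'yvaizif' -> sorted: 'afiivyz'
String 2: 'ohqysbh' -> sorted: 'bhhoqsy'
Compare sorted forms: 'afiivyz' != 'bhhoqsy'
Anagram: No


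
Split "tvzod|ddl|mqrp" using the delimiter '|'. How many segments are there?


Input string: 'tvzod|ddl|mqrp'
Delimiter: '|'
Split result: 'tvzod', 'ddl', 'mqrp'
Number of parts: 3


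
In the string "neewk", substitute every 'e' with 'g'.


Input string: 'neewk'
Operation: replace 'e' with 'g'
Positions of 'e': 1, 2
After replacement: nggwk


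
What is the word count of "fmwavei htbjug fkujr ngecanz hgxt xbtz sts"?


Input string: 'fmwavei htbjug fkujr ngecanz hgxt xbtz sts'
Operation: split by spaces
Words found: 'fmwavei', 'htbjug', 'fkujr', 'ngecanz', 'hgxt', 'xbtz', 'sts'
Word count: 7


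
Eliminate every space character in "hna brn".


Input string: 'hna brn'
Operation: remove all spaces
Words: 'hna', 'brn'
Join without spaces: hnabrn


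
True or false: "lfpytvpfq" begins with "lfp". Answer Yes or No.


Input string: 'lfpytvpfq'
Prefix to check: 'lfp'
First 3 characters of input: 'lfp'
Match: True
Result: Yes


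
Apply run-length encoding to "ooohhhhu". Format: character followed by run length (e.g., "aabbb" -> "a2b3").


Input: 'ooohhhhu'
Operation: identify consecutive runs
Runs: 'ooo' -> o3, 'hhhh' -> h4, 'u' -> u1
Encoded: o3h4u1


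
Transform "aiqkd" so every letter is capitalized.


Input string: 'aiqkd'
Operation: convert each letter to uppercase
Mapping: 'a'->'A', 'i'->'I', 'q'->'Q', 'k'->'K', 'd'->'D'
Result: AIQKD


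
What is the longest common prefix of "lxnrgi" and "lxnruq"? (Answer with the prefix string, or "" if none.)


String 1: 'lxnrgi'
String 2: 'lxnruq'
Compare position by position:
pos 0: 'l' vs 'l' match
pos 1: 'x' vs 'x' match
pos 2: 'n' vs 'n' match
pos 3: 'r' vs 'r' match
pos 4: 'g' vs 'u' differ -> stop
Longest common prefix: "lxnr" (length 4)


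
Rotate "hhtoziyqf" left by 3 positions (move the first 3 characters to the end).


Input: 'hhtoziyqf', shift = 3
Operation: split at index 3 and swap parts
Front part s[0:3] = 'hht'
Back part s[3:] = 'oziyqf'
Rotated = back + front = 'oziyqf' + 'hht'
Result: oziyqfhht


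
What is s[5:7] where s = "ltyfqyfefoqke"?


Input string: 'ltyfqyfefoqke'
Operation: slice [5:7]
Extract characters: s[5]='y', s[6]='f'
Result: yf


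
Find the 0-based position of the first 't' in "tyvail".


Input string: 'tyvail'
Target: 't'
Scanning left to right: s[0]='t'
First match at index: 0


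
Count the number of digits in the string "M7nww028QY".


Input string: 'M7nww028QY'
Operation: count digit characters (0-9)
Scan: 'M', '7'(digit), 'n', 'w', 'w', '0'(digit), '2'(digit), '8'(digit), 'Q', 'Y'
Digits found: 4
Result: 4


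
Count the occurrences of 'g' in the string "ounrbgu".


Input string: 'ounrbgu'
Target character: 'g'
Scan each position: s[5]='g'
Matches found at indices: 5
Total: 1


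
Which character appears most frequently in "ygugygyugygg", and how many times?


Input: 'ygugygyugygg'
Operation: tally each character
Counts: 'g':6, 'u':2, 'y':4
Maximum: 'g' appears 6 times


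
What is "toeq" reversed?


Input string: 'toeq'
Operation: reverse character order
Original order: 't' -> 'o' -> 'e' -> 'q'
Reversed order: 'q' -> 'e' -> 'o' -> 't'
Result: qeot


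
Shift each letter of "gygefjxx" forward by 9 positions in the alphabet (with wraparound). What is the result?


Input: 'gygefjxx', shift = 9
Operation: for each letter, (position + 9) mod 26
Mapping: 'g'(6+9=15)->'p', 'y'(24+9=33, 33 mod 26=7)->'h', 'g'(6+9=15)->'p', 'e'(4+9=13)->'n', 'f'(5+9=14)->'o', 'j'(9+9=18)->'s', 'x'(23+9=32, 32 mod 26=6)->'g', 'x'(23+9=32, 32 mod 26=6)->'g'
Result: phpnosgg


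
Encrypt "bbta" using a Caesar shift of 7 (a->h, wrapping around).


Input: 'bbta', shift = 7
Operation: for each letter, (position + 7) mod 26
Mapping: 'b'(1+7=8)->'i', 'b'(1+7=8)->'i', 't'(19+7=26, 26 mod 26=0)->'a', 'a'(0+7=7)->'h'
Result: iiah


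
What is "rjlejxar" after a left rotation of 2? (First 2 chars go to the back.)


Input: 'rjlejxar', shift = 2
Operation: split at index 2 and swap parts
Front part s[0:2] = 'rj'
Back part s[2:] = 'lejxar'
Rotated = back + front = 'lejxar' + 'rj'
Result: lejxarrj


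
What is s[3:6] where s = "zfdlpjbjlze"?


Input string: 'zfdlpjbjlze'
Operation: slice [3:6]
Extract characters: s[3]='l', s[4]='p', s[5]='j'
Result: lpj


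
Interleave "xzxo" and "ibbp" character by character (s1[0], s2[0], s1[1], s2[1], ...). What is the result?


String 1: 'xzxo'
String 2: 'ibbp'
Operation: alternate characters
Pairs: 'x'+'i', 'z'+'b', 'x'+'b', 'o'+'p'
Result: xizbxbop


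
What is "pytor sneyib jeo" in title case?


Input string: 'pytor sneyib jeo'
Operation: capitalize first letter of each word
Word transformations: 'pytor'->'Pytor', 'sneyib'->'Sneyib', 'jeo'->'Jeo'
Result: Pytor Sneyib Jeo


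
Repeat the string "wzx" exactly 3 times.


Input string: 'wzx'
Operation: repeat 3 times
Concatenation: 'wzx' + 'wzx' + 'wzx'
Result: wzxwzxwzx


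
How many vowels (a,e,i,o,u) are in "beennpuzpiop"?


Input string: 'beennpuzpiop'
Operation: count vowels (a, e, i, o, u)
Scan: s[0]='b', s[1]='e' (vowel), s[2]='e' (vowel), s[3]='n', s[4]='n', s[5]='p', s[6]='u' (vowel), s[7]='z', s[8]='p', s[9]='i' (vowel), s[10]='o' (vowel), s[11]='p'
Vowels found: 5
Result: 5


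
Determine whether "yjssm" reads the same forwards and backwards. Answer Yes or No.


Input string: 'yjssm'
Reversed: 'mssjy'
Compare pairs: s[0]='y' vs s[4]='m' (mismatch), s[1]='j' vs s[3]='s' (mismatch)
Palindrome: No


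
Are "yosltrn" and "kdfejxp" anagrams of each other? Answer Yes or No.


String 1: 'yosltrn' -> sorted: 'lnorsty'
String 2: 'kdfejxp' -> sorted: 'defjkpx'
Compare sorted forms: 'lnorsty' != 'defjkpx'
Anagram: No


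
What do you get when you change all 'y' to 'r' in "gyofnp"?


Input string: 'gyofnp'
Operation: replace 'y' with 'r'
Positions of 'y': 1
After replacement: grofnp


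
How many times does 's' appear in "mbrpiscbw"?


Input string: 'mbrpiscbw'
Target character: 's'
Scan each position: s[5]='s'
Matches found at indices: 5
Total: 1


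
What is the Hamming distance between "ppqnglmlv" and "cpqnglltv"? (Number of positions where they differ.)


String 1: 'ppqnglmlv'
String 2: 'cpqnglltv'
Compare each position: pos 0: 'p'!='c', pos 1: 'p'=='p', pos 2: 'q'=='q', pos 3: 'n'=='n', pos 4: 'g'=='g', pos 5: 'l'=='l', pos 6: 'm'!='l', pos 7: 'l'!='t', pos 8: 'v'=='v'
Differing positions: 3
Hamming distance: 3


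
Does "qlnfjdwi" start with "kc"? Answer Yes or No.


Input string: 'qlnfjdwi'
Prefix to check: 'kc'
First 2 characters of input: 'ql'
Match: False
Result: No


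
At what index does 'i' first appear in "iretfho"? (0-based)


Input string: 'iretfho'
Target: 'i'
Scanning left to right: s[0]='i'
First match at index: 0


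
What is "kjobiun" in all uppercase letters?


Input string: 'kjobiun'
Operation: convert each letter to uppercase
Mapping: 'k'->'K', 'j'->'J', 'o'->'O', 'b'->'B', 'i'->'I', 'u'->'U', 'n'->'N'
Result: KJOBIUN


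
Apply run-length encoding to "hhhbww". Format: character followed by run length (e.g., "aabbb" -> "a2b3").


Input: 'hhhbww'
Operation: identify consecutive runs
Runs: 'hhh' -> h3, 'b' -> b1, 'ww' -> w2
Encoded: h3b1w2


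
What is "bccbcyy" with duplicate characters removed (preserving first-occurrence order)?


Input: 'bccbcyy'
Operation: keep first occurrence of each character
Scan: s[0]='b' new -> keep; s[1]='c' new -> keep; s[2]='c' seen -> skip; s[3]='b' seen -> skip; s[4]='c' seen -> skip; s[5]='y' new -> keep; s[6]='y' seen -> skip
Result: bcy


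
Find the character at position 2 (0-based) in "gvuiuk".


Input string: 'gvuiuk'
Operation: get character at index 2
Index mapping: s[0]='g', s[1]='v', s[2]='u'
Result: 'u'


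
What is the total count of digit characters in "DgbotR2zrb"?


Input string: 'DgbotR2zrb'
Operation: count digit characters (0-9)
Scan: 'D', 'g', 'b', 'o', 't', 'R', '2'(digit), 'z', 'r', 'b'
Digits found: 1
Result: 1


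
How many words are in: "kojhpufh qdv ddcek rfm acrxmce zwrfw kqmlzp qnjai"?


Input string: 'kojhpufh qdv ddcek rfm acrxmce zwrfw kqmlzp qnjai'
Operation: split by spaces
Words found: 'kojhpufh', 'qdv', 'ddcek', 'rfm', 'acrxmce', 'zwrfw', 'kqmlzp', 'qnjai'
Word count: 8


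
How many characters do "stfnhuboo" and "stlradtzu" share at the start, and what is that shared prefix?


String 1: 'stfnhuboo'
String 2: 'stlradtzu'
Compare position by position:
pos 0: 's' vs 's' match
pos 1: 't' vs 't' match
pos 2: 'f' vs 'l' differ -> stop
Longest common prefix: "st" (length 2)


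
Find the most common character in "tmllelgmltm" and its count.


Input: 'tmllelgmltm'
Operation: tally each character
Counts: 'e':1, 'g':1, 'l':4, 'm':3, 't':2
Maximum: 'l' appears 4 times


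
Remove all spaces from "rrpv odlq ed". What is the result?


Input string: 'rrpv odlq ed'
Operation: remove all spaces
Words: 'rrpv', 'odlq', 'ed'
Join without spaces: rrpvodlqed


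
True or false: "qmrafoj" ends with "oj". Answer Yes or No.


Input string: 'qmrafoj'
Suffix to check: 'oj'
Last 2 characters of input: 'oj'
Match: True
Result: Yes


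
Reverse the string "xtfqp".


Input string: 'xtfqp'
Operation: reverse character order
Original order: 'x' -> 't' -> 'f' -> 'q' -> 'p'
Reversed order: 'p' -> 'q' -> 'f' -> 't' -> 'x'
Result: pqftx


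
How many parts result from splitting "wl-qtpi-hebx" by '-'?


Input string: 'wl-qtpi-hebx'
Delimiter: '-'
Split result: 'wl', 'qtpi', 'hebx'
Number of parts: 3


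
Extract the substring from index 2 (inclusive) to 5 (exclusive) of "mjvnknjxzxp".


Input string: 'mjvnknjxzxp'
Operation: slice [2:5]
Extract characters: s[2]='v', s[3]='n', s[4]='k'
Result: vnk


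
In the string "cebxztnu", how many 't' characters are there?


Input string: 'cebxztnu'
Target character: 't'
Scan each position: s[5]='t'
Matches found at indices: 5
Total: 1


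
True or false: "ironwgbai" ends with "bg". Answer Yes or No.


Input string: 'ironwgbai'
Suffix to check: 'bg'
Last 2 characters of input: 'ai'
Match: False
Result: No


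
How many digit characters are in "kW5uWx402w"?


Input string: 'kW5uWx402w'
Operation: count digit characters (0-9)
Scan: 'k', 'W', '5'(digit), 'u', 'W', 'x', '4'(digit), '0'(digit), '2'(digit), 'w'
Digits found: 4
Result: 4


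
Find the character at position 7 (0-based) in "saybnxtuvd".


Input string: 'saybnxtuvd'
Operation: get character at index 7
Index mapping: s[0]='s', s[1]='a', s[2]='y', s[3]='b', s[4]='n', s[5]='x', s[6]='t', s[7]='u'
Result: 'u'


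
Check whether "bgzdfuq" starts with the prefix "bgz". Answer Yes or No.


Input string: 'bgzdfuq'
Prefix to check: 'bgz'
First 3 characters of input: 'bgz'
Match: True
Result: Yes


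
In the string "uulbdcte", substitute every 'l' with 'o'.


Input string: 'uulbdcte'
Operation: replace 'l' with 'o'
Positions of 'l': 2
After replacement: uuobdcte


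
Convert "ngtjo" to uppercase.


Input string: 'ngtjo'
Operation: convert each letter to uppercase
Mapping: 'n'->'N', 'g'->'G', 't'->'T', 'j'->'J', 'o'->'O'
Result: NGTJO


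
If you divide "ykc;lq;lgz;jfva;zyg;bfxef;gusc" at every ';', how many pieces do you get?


Input string: 'ykc;lq;lgz;jfva;zyg;bfxef;gusc'
Delimiter: ';'
Split result: 'ykc', 'lq', 'lgz', 'jfva', 'zyg', 'bfxef', 'gusc'
Number of parts: 7


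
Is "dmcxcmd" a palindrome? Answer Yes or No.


Input string: 'dmcxcmd'
Reversed: 'dmcxcmd'
Compare pairs: s[0]='d' vs s[6]='d' (match), s[1]='m' vs s[5]='m' (match), s[2]='c' vs s[4]='c' (match)
Palindrome: Yes


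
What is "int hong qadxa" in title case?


Input string: 'int hong qadxa'
Operation: capitalize first letter of each word
Word transformations: 'int'->'Int', 'hong'->'Hong', 'qadxa'->'Qadxa'
Result: Int Hong Qadxa


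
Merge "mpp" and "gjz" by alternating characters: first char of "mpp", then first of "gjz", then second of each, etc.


String 1: 'mpp'
String 2: 'gjz'
Operation: alternate characters
Pairs: 'm'+'g', 'p'+'j', 'p'+'z'
Result: mgpjpz


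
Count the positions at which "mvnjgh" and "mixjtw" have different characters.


String 1: 'mvnjgh'
String 2: 'mixjtw'
Compare each position: pos 0: 'm'=='m', pos 1: 'v'!='i', pos 2: 'n'!='x', pos 3: 'j'=='j', pos 4: 'g'!='t', pos 5: 'h'!='w'
Differing positions: 4
Hamming distance: 4


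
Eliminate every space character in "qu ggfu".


Input string: 'qu ggfu'
Operation: remove all spaces
Words: 'qu', 'ggfu'
Join without spaces: quggfu


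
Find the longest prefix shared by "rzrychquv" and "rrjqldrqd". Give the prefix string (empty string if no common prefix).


String 1: 'rzrychquv'
String 2: 'rrjqldrqd'
Compare position by position:
pos 0: 'r' vs 'r' match
pos 1: 'z' vs 'r' differ -> stop
Longest common prefix: "r" (length 1)


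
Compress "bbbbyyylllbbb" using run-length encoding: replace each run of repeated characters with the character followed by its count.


Input: 'bbbbyyylllbbb'
Operation: identify consecutive runs
Runs: 'bbbb' -> b4, 'yyy' -> y3, 'lll' -> l3, 'bbb' -> b3
Encoded: b4y3l3b3


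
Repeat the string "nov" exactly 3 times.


Input string: 'nov'
Operation: repeat 3 times
Concatenation: 'nov' + 'nov' + 'nov'
Result: novnovnov


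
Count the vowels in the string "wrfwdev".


Input string: 'wrfwdev'
Operation: count vowels (a, e, i, o, u)
Scan: s[0]='w', s[1]='r', s[2]='f', s[3]='w', s[4]='d', s[5]='e' (vowel), s[6]='v'
Vowels found: 1
Result: 1


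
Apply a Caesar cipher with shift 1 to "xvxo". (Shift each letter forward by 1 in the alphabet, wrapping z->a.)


Input: 'xvxo', shift = 1
Operation: for each letter, (position + 1) mod 26
Mapping: 'x'(23+1=24)->'y', 'v'(21+1=22)->'w', 'x'(23+1=24)->'y', 'o'(14+1=15)->'p'
Result: ywyp


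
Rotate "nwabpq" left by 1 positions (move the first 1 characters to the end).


Input: 'nwabpq', shift = 1
Operation: split at index 1 and swap parts
Front part s[0:1] = 'n'
Back part s[1:] = 'wabpq'
Rotated = back + front = 'wabpq' + 'n'
Result: wabpqn


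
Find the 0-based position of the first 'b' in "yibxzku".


Input string: 'yibxzku'
Target: 'b'
Scanning left to right: s[0]='y', s[1]='i', s[2]='b'
First match at index: 2


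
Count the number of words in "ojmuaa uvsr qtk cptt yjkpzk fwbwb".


Input string: 'ojmuaa uvsr qtk cptt yjkpzk fwbwb'
Operation: split by spaces
Words found: 'ojmuaa', 'uvsr', 'qtk', 'cptt', 'yjkpzk', 'fwbwb'
Word count: 6


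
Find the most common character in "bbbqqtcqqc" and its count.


Input: 'bbbqqtcqqc'
Operation: tally each character
Counts: 'b':3, 'c':2, 'q':4, 't':1
Maximum: 'q' appears 4 times


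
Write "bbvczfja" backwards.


Input string: 'bbvczfja'
Operation: reverse character order
Original order: 'b' -> 'b' -> 'v' -> 'c' -> 'z' -> 'f' -> 'j' -> 'a'
Reversed order: 'a' -> 'j' -> 'f' -> 'z' -> 'c' -> 'v' -> 'b' -> 'b'
Result: ajfzcvbb


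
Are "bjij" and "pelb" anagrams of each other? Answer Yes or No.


String 1: 'bjij' -> sorted: 'bijj'
String 2: 'pelb' -> sorted: 'belp'
Compare sorted forms: 'bijj' != 'belp'
Anagram: No


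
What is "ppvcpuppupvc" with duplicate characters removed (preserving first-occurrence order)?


Input: 'ppvcpuppupvc'
Operation: keep first occurrence of each character
Scan: s[0]='p' new -> keep; s[1]='p' seen -> skip; s[2]='v' new -> keep; s[3]='c' new -> keep; s[4]='p' seen -> skip; s[5]='u' new -> keep; s[6]='p' seen -> skip; s[7]='p' seen -> skip; s[8]='u' seen -> skip; s[9]='p' seen -> skip; s[10]='v' seen -> skip; s[11]='c' seen -> skip
Result: pvcu


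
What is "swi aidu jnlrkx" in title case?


Input string: 'swi aidu jnlrkx'
Operation: capitalize first letter of each word
Word transformations: 'swi'->'Swi', 'aidu'->'Aidu', 'jnlrkx'->'Jnlrkx'
Result: Swi Aidu Jnlrkx


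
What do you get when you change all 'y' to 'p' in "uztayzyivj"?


Input string: 'uztayzyivj'
Operation: replace 'y' with 'p'
Positions of 'y': 4, 6
After replacement: uztapzpivj


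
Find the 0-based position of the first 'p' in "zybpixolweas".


Input string: 'zybpixolweas'
Target: 'p'
Scanning left to right: s[0]='z', s[1]='y', s[2]='b', s[3]='p'
First match at index: 3


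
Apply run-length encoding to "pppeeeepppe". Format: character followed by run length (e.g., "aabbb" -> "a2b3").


Input: 'pppeeeepppe'
Operation: identify consecutive runs
Runs: 'ppp' -> p3, 'eeee' -> e4, 'ppp' -> p3, 'e' -> e1
Encoded: p3e4p3e1


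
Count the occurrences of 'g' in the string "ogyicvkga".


Input string: 'ogyicvkga'
Target character: 'g'
Scan each position: s[1]='g', s[7]='g'
Matches found at indices: 1, 7
Total: 2


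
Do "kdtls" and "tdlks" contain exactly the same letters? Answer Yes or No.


String 1: 'kdtls' -> sorted: 'dklst'
String 2: 'tdlks' -> sorted: 'dklst'
Compare sorted forms: 'dklst' == 'dklst'
Anagram: Yes


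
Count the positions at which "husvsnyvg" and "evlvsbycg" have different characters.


String 1: 'husvsnyvg'
String 2: 'evlvsbycg'
Compare each position: pos 0: 'h'!='e', pos 1: 'u'!='v', pos 2: 's'!='l', pos 3: 'v'=='v', pos 4: 's'=='s', pos 5: 'n'!='b', pos 6: 'y'=='y', pos 7: 'v'!='c', pos 8: 'g'=='g'
Differing positions: 5
Hamming distance: 5


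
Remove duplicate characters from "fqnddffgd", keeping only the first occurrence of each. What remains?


Input: 'fqnddffgd'
Operation: keep first occurrence of each character
Scan: s[0]='f' new -> keep; s[1]='q' new -> keep; s[2]='n' new -> keep; s[3]='d' new -> keep; s[4]='d' seen -> skip; s[5]='f' seen -> skip; s[6]='f' seen -> skip; s[7]='g' new -> keep; s[8]='d' seen -> skip
Result: fqndg


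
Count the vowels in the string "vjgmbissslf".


Input string: 'vjgmbissslf'
Operation: count vowels (a, e, i, o, u)
Scan: s[0]='v', s[1]='j', s[2]='g', s[3]='m', s[4]='b', s[5]='i' (vowel), s[6]='s', s[7]='s', s[8]='s', s[9]='l', s[10]='f'
Vowels found: 1
Result: 1


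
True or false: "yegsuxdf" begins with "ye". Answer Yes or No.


Input string: 'yegsuxdf'
Prefix to check: 'ye'
First 2 characters of input: 'ye'
Match: True
Result: Yes


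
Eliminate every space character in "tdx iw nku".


Input string: 'tdx iw nku'
Operation: remove all spaces
Words: 'tdx', 'iw', 'nku'
Join without spaces: tdxiwnku


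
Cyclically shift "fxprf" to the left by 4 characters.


Input: 'fxprf', shift = 4
Operation: split at index 4 and swap parts
Front part s[0:4] = 'fxpr'
Back part s[4:] = 'f'
Rotated = back + front = 'f' + 'fxpr'
Result: ffxpr


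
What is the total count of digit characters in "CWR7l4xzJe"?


Input string: 'CWR7l4xzJe'
Operation: count digit characters (0-9)
Scan: 'C', 'W', 'R', '7'(digit), 'l', '4'(digit), 'x', 'z', 'J', 'e'
Digits found: 2
Result: 2


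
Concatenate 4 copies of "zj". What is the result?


Input string: 'zj'
Operation: repeat 4 times
Concatenation: 'zj' + 'zj' + 'zj' + 'zj'
Result: zjzjzjzj


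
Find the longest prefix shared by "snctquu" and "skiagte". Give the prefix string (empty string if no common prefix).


String 1: 'snctquu'
String 2: 'skiagte'
Compare position by position:
pos 0: 's' vs 's' match
pos 1: 'n' vs 'k' differ -> stop
Longest common prefix: "s" (length 1)


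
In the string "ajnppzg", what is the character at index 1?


Input string: 'ajnppzg'
Operation: get character at index 1
Index mapping: s[0]='a', s[1]='j'
Result: 'j'


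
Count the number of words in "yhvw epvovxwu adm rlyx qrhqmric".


Input string: 'yhvw epvovxwu adm rlyx qrhqmric'
Operation: split by spaces
Words found: 'yhvw', 'epvovxwu', 'adm', 'rlyx', 'qrhqmric'
Word count: 5


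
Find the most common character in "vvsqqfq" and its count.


Input: 'vvsqqfq'
Operation: tally each character
Counts: 'f':1, 'q':3, 's':1, 'v':2
Maximum: 'q' appears 3 times


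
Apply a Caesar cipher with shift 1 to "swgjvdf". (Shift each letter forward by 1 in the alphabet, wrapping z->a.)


Input: 'swgjvdf', shift = 1
Operation: for each letter, (position + 1) mod 26
Mapping: 's'(18+1=19)->'t', 'w'(22+1=23)->'x', 'g'(6+1=7)->'h', 'j'(9+1=10)->'k', 'v'(21+1=22)->'w', 'd'(3+1=4)->'e', 'f'(5+1=6)->'g'
Result: txhkweg


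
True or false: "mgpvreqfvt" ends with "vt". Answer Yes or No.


Input string: 'mgpvreqfvt'
Suffix to check: 'vt'
Last 2 characters of input: 'vt'
Match: True
Result: Yes


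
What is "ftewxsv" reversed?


Input string: 'ftewxsv'
Operation: reverse character order
Original order: 'f' -> 't' -> 'e' -> 'w' -> 'x' -> 's' -> 'v'
Reversed order: 'v' -> 's' -> 'x' -> 'w' -> 'e' -> 't' -> 'f'
Result: vsxwetf


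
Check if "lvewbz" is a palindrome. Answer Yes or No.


Input string: 'lvewbz'
Reversed: 'zbwevl'
Compare pairs: s[0]='l' vs s[5]='z' (mismatch), s[1]='v' vs s[4]='b' (mismatch), s[2]='e' vs s[3]='w' (mismatch)
Palindrome: No


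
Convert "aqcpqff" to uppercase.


Input string: 'aqcpqff'
Operation: convert each letter to uppercase
Mapping: 'a'->'A', 'q'->'Q', 'c'->'C', 'p'->'P', 'q'->'Q', 'f'->'F', 'f'->'F'
Result: AQCPQFF


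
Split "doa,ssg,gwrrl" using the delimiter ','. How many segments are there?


Input string: 'doa,ssg,gwrrl'
Delimiter: ','
Split result: 'doa', 'ssg', 'gwrrl'
Number of parts: 3


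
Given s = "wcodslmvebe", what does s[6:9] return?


Input string: 'wcodslmvebe'
Operation: slice [6:9]
Extract characters: s[6]='m', s[7]='v', s[8]='e'
Result: mve


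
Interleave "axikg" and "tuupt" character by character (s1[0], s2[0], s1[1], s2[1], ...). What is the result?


String 1: 'axikg'
String 2: 'tuupt'
Operation: alternate characters
Pairs: 'a'+'t', 'x'+'u', 'i'+'u', 'k'+'p', 'g'+'t'
Result: atxuiukpgt


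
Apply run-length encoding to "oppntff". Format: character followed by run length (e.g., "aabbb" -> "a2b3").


Input: 'oppntff'
Operation: identify consecutive runs
Runs: 'o' -> o1, 'pp' -> p2, 'n' -> n1, 't' -> t1, 'ff' -> f2
Encoded: o1p2n1t1f2


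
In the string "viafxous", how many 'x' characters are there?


Input string: 'viafxous'
Target character: 'x'
Scan each position: s[4]='x'
Matches found at indices: 4
Total: 1


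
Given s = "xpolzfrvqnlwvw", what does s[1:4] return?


Input string: 'xpolzfrvqnlwvw'
Operation: slice [1:4]
Extract characters: s[1]='p', s[2]='o', s[3]='l'
Result: pol


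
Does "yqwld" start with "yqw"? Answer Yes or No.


Input string: 'yqwld'
Prefix to check: 'yqw'
First 3 characters of input: 'yqw'
Match: True
Result: Yes


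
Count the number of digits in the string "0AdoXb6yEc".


Input string: '0AdoXb6yEc'
Operation: count digit characters (0-9)
Scan: '0'(digit), 'A', 'd', 'o', 'X', 'b', '6'(digit), 'y', 'E', 'c'
Digits found: 2
Result: 2


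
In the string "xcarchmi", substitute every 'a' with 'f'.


Input string: 'xcarchmi'
Operation: replace 'a' with 'f'
Positions of 'a': 2
After replacement: xcfrchmi


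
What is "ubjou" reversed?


Input string: 'ubjou'
Operation: reverse character order
Original order: 'u' -> 'b' -> 'j' -> 'o' -> 'u'
Reversed order: 'u' -> 'o' -> 'j' -> 'b' -> 'u'
Result: uojbu


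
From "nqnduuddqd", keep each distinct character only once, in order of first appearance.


Input: 'nqnduuddqd'
Operation: keep first occurrence of each character
Scan: s[0]='n' new -> keep; s[1]='q' new -> keep; s[2]='n' seen -> skip; s[3]='d' new -> keep; s[4]='u' new -> keep; s[5]='u' seen -> skip; s[6]='d' seen -> skip; s[7]='d' seen -> skip; s[8]='q' seen -> skip; s[9]='d' seen -> skip
Result: nqdu


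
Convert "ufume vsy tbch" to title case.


Input string: 'ufume vsy tbch'
Operation: capitalize first letter of each word
Word transformations: 'ufume'->'Ufume', 'vsy'->'Vsy', 'tbch'->'Tbch'
Result: Ufume Vsy Tbch


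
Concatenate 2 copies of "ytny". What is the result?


Input string: 'ytny'
Operation: repeat 2 times
Concatenation: 'ytny' + 'ytny'
Result: ytnyytny


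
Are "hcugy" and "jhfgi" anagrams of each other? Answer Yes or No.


String 1: 'hcugy' -> sorted: 'cghuy'
String 2: 'jhfgi' -> sorted: 'fghij'
Compare sorted forms: 'cghuy' != 'fghij'
Anagram: No


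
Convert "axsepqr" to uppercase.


Input string: 'axsepqr'
Operation: convert each letter to uppercase
Mapping: 'a'->'A', 'x'->'X', 's'->'S', 'e'->'E', 'p'->'P', 'q'->'Q', 'r'->'R'
Result: AXSEPQR


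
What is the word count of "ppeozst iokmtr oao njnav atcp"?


Input string: 'ppeozst iokmtr oao njnav atcp'
Operation: split by spaces
Words found: 'ppeozst', 'iokmtr', 'oao', 'njnav', 'atcp'
Word count: 5


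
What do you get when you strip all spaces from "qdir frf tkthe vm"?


Input string: 'qdir frf tkthe vm'
Operation: remove all spaces
Words: 'qdir', 'frf', 'tkthe', 'vm'
Join without spaces: qdirfrftkthevm


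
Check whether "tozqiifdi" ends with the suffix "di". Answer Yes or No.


Input string: 'tozqiifdi'
Suffix to check: 'di'
Last 2 characters of input: 'di'
Match: True
Result: Yes


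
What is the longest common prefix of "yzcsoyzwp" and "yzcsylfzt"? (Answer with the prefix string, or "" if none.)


String 1: 'yzcsoyzwp'
String 2: 'yzcsylfzt'
Compare position by position:
pos 0: 'y' vs 'y' match
pos 1: 'z' vs 'z' match
pos 2: 'c' vs 'c' match
pos 3: 's' vs 's' match
pos 4: 'o' vs 'y' differ -> stop
Longest common prefix: "yzcs" (length 4)


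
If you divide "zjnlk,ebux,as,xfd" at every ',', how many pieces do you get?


Input string: 'zjnlk,ebux,as,xfd'
Delimiter: ','
Split result: 'zjnlk', 'ebux', 'as', 'xfd'
Number of parts: 4


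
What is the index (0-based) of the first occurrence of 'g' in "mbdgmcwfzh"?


Input string: 'mbdgmcwfzh'
Target: 'g'
Scanning left to right: s[0]='m', s[1]='b', s[2]='d', s[3]='g'
First match at index: 3


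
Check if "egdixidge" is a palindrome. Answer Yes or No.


Input string: 'egdixidge'
Reversed: 'egdixidge'
Compare pairs: s[0]='e' vs s[8]='e' (match), s[1]='g' vs s[7]='g' (match), s[2]='d' vs s[6]='d' (match), s[3]='i' vs s[5]='i' (match)
Palindrome: Yes


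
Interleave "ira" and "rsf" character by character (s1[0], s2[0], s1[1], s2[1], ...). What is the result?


String 1: 'ira'
String 2: 'rsf'
Operation: alternate characters
Pairs: 'i'+'r', 'r'+'s', 'a'+'f'
Result: irrsaf


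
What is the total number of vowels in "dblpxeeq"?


Input string: 'dblpxeeq'
Operation: count vowels (a, e, i, o, u)
Scan: s[0]='d', s[1]='b', s[2]='l', s[3]='p', s[4]='x', s[5]='e' (vowel), s[6]='e' (vowel), s[7]='q'
Vowels found: 2
Result: 2


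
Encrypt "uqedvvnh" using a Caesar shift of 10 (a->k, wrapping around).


Input: 'uqedvvnh', shift = 10
Operation: for each letter, (position + 10) mod 26
Mapping: 'u'(20+10=30, 30 mod 26=4)->'e', 'q'(16+10=26, 26 mod 26=0)->'a', 'e'(4+10=14)->'o', 'd'(3+10=13)->'n', 'v'(21+10=31, 31 mod 26=5)->'f', 'v'(21+10=31, 31 mod 26=5)->'f', 'n'(13+10=23)->'x', 'h'(7+10=17)->'r'
Result: eaonffxr


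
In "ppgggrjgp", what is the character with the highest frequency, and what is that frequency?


Input: 'ppgggrjgp'
Operation: tally each character
Counts: 'g':4, 'j':1, 'p':3, 'r':1
Maximum: 'g' appears 4 times


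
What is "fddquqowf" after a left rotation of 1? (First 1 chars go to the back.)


Input: 'fddquqowf', shift = 1
Operation: split at index 1 and swap parts
Front part s[0:1] = 'f'
Back part s[1:] = 'ddquqowf'
Rotated = back + front = 'ddquqowf' + 'f'
Result: ddquqowff


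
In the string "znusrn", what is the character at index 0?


Input string: 'znusrn'
Operation: get character at index 0
Index mapping: s[0]='z'
Result: 'z'


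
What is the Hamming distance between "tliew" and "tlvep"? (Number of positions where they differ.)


String 1: 'tliew'
String 2: 'tlvep'
Compare each position: pos 0: 't'=='t', pos 1: 'l'=='l', pos 2: 'i'!='v', pos 3: 'e'=='e', pos 4: 'w'!='p'
Differing positions: 2
Hamming distance: 2


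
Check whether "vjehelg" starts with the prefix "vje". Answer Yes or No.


Input string: 'vjehelg'
Prefix to check: 'vje'
First 3 characters of input: 'vje'
Match: True
Result: Yes


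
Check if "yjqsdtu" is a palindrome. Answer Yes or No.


Input string: 'yjqsdtu'
Reversed: 'utdsqjy'
Compare pairs: s[0]='y' vs s[6]='u' (mismatch), s[1]='j' vs s[5]='t' (mismatch), s[2]='q' vs s[4]='d' (mismatch)
Palindrome: No


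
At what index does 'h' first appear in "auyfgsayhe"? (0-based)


Input string: 'auyfgsayhe'
Target: 'h'
Scanning left to right: s[0]='a', s[1]='u', s[2]='y', s[3]='f', s[4]='g', s[5]='s', s[6]='a', s[7]='y', s[8]='h'
First match at index: 8


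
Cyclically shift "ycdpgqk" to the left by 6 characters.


Input: 'ycdpgqk', shift = 6
Operation: split at index 6 and swap parts
Front part s[0:6] = 'ycdpgq'
Back part s[6:] = 'k'
Rotated = back + front = 'k' + 'ycdpgq'
Result: kycdpgq


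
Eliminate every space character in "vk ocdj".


Input string: 'vk ocdj'
Operation: remove all spaces
Words: 'vk', 'ocdj'
Join without spaces: vkocdj


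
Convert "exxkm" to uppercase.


Input string: 'exxkm'
Operation: convert each letter to uppercase
Mapping: 'e'->'E', 'x'->'X', 'x'->'X', 'k'->'K', 'm'->'M'
Result: EXXKM


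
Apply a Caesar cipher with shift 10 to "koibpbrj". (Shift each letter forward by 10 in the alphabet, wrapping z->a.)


Input: 'koibpbrj', shift = 10
Operation: for each letter, (position + 10) mod 26
Mapping: 'k'(10+10=20)->'u', 'o'(14+10=24)->'y', 'i'(8+10=18)->'s', 'b'(1+10=11)->'l', 'p'(15+10=25)->'z', 'b'(1+10=11)->'l', 'r'(17+10=27, 27 mod 26=1)->'b', 'j'(9+10=19)->'t'
Result: uyslzlbt


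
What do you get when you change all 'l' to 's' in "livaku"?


Input string: 'livaku'
Operation: replace 'l' with 's'
Positions of 'l': 0
After replacement: sivaku


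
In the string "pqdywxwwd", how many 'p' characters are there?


Input string: 'pqdywxwwd'
Target character: 'p'
Scan each position: s[0]='p'
Matches found at indices: 0
Total: 1


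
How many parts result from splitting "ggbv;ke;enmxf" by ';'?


Input string: 'ggbv;ke;enmxf'
Delimiter: ';'
Split result: 'ggbv', 'ke', 'enmxf'
Number of parts: 3


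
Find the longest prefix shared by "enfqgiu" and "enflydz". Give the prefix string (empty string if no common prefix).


String 1: 'enfqgiu'
String 2: 'enflydz'
Compare position by position:
pos 0: 'e' vs 'e' match
pos 1: 'n' vs 'n' match
pos 2: 'f' vs 'f' match
pos 3: 'q' vs 'l' differ -> stop
Longest common prefix: "enf" (length 3)


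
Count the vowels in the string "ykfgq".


Input string: 'ykfgq'
Operation: count vowels (a, e, i, o, u)
Scan: s[0]='y', s[1]='k', s[2]='f', s[3]='g', s[4]='q'
Vowels found: 0
Result: 0


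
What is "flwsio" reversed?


Input string: 'flwsio'
Operation: reverse character order
Original order: 'f' -> 'l' -> 'w' -> 's' -> 'i' -> 'o'
Reversed order: 'o' -> 'i' -> 's' -> 'w' -> 'l' -> 'f'
Result: oiswlf


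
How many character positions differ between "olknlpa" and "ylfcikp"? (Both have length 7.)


String 1: 'olknlpa'
String 2: 'ylfcikp'
Compare each position: pos 0: 'o'!='y', pos 1: 'l'=='l', pos 2: 'k'!='f', pos 3: 'n'!='c', pos 4: 'l'!='i', pos 5: 'p'!='k', pos 6: 'a'!='p'
Differing positions: 6
Hamming distance: 6


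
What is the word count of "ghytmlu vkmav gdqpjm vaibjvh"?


Input string: 'ghytmlu vkmav gdqpjm vaibjvh'
Operation: split by spaces
Words found: 'ghytmlu', 'vkmav', 'gdqpjm', 'vaibjvh'
Word count: 4


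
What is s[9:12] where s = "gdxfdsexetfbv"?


Input string: 'gdxfdsexetfbv'
Operation: slice [9:12]
Extract characters: s[9]='t', s[10]='f', s[11]='b'
Result: tfb


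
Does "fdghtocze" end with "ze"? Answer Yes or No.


Input string: 'fdghtocze'
Suffix to check: 'ze'
Last 2 characters of input: 'ze'
Match: True
Result: Yes


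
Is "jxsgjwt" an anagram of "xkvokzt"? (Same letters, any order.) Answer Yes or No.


String 1: 'xkvokzt' -> sorted: 'kkotvxz'
String 2: 'jxsgjwt' -> sorted: 'gjjstwx'
Compare sorted forms: 'kkotvxz' != 'gjjstwx'
Anagram: No


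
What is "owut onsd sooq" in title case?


Input string: 'owut onsd sooq'
Operation: capitalize first letter of each word
Word transformations: 'owut'->'Owut', 'onsd'->'Onsd', 'sooq'->'Sooq'
Result: Owut Onsd Sooq


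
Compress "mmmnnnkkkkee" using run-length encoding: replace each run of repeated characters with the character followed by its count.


Input: 'mmmnnnkkkkee'
Operation: identify consecutive runs
Runs: 'mmm' -> m3, 'nnn' -> n3, 'kkkk' -> k4, 'ee' -> e2
Encoded: m3n3k4e2


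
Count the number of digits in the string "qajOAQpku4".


Input string: 'qajOAQpku4'
Operation: count digit characters (0-9)
Scan: 'q', 'a', 'j', 'O', 'A', 'Q', 'p', 'k', 'u', '4'(digit)
Digits found: 1
Result: 1


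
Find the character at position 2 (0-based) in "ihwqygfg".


Input string: 'ihwqygfg'
Operation: get character at index 2
Index mapping: s[0]='i', s[1]='h', s[2]='w'
Result: 'w'


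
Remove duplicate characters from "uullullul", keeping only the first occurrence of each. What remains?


Input: 'uullullul'
Operation: keep first occurrence of each character
Scan: s[0]='u' new -> keep; s[1]='u' seen -> skip; s[2]='l' new -> keep; s[3]='l' seen -> skip; s[4]='u' seen -> skip; s[5]='l' seen -> skip; s[6]='l' seen -> skip; s[7]='u' seen -> skip; s[8]='l' seen -> skip
Result: ul


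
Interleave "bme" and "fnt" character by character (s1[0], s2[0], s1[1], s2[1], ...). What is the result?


String 1: 'bme'
String 2: 'fnt'
Operation: alternate characters
Pairs: 'b'+'f', 'm'+'n', 'e'+'t'
Result: bfmnet


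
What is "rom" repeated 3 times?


Input string: 'rom'
Operation: repeat 3 times
Concatenation: 'rom' + 'rom' + 'rom'
Result: romromrom


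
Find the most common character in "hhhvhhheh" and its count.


Input: 'hhhvhhheh'
Operation: tally each character
Counts: 'e':1, 'h':7, 'v':1
Maximum: 'h' appears 7 times


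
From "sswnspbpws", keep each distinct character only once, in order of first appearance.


Input: 'sswnspbpws'
Operation: keep first occurrence of each character
Scan: s[0]='s' new -> keep; s[1]='s' seen -> skip; s[2]='w' new -> keep; s[3]='n' new -> keep; s[4]='s' seen -> skip; s[5]='p' new -> keep; s[6]='b' new -> keep; s[7]='p' seen -> skip; s[8]='w' seen -> skip; s[9]='s' seen -> skip
Result: swnpb


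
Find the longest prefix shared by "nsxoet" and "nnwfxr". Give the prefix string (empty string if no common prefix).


String 1: 'nsxoet'
String 2: 'nnwfxr'
Compare position by position:
pos 0: 'n' vs 'n' match
pos 1: 's' vs 'n' differ -> stop
Longest common prefix: "n" (length 1)


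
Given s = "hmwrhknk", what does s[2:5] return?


Input string: 'hmwrhknk'
Operation: slice [2:5]
Extract characters: s[2]='w', s[3]='r', s[4]='h'
Result: wrh


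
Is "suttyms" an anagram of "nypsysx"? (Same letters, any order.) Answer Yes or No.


String 1: 'nypsysx' -> sorted: 'npssxyy'
String 2: 'suttyms' -> sorted: 'mssttuy'
Compare sorted forms: 'npssxyy' != 'mssttuy'
Anagram: No


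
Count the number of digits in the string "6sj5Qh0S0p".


Input string: '6sj5Qh0S0p'
Operation: count digit characters (0-9)
Scan: '6'(digit), 's', 'j', '5'(digit), 'Q', 'h', '0'(digit), 'S', '0'(digit), 'p'
Digits found: 4
Result: 4


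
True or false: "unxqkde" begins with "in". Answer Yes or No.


Input string: 'unxqkde'
Prefix to check: 'in'
First 2 characters of input: 'un'
Match: False
Result: No


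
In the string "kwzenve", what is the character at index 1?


Input string: 'kwzenve'
Operation: get character at index 1
Index mapping: s[0]='k', s[1]='w'
Result: 'w'


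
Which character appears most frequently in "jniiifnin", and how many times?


Input: 'jniiifnin'
Operation: tally each character
Counts: 'f':1, 'i':4, 'j':1, 'n':3
Maximum: 'i' appears 4 times


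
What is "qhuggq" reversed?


Input string: 'qhuggq'
Operation: reverse character order
Original order: 'q' -> 'h' -> 'u' -> 'g' -> 'g' -> 'q'
Reversed order: 'q' -> 'g' -> 'g' -> 'u' -> 'h' -> 'q'
Result: qgguhq
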